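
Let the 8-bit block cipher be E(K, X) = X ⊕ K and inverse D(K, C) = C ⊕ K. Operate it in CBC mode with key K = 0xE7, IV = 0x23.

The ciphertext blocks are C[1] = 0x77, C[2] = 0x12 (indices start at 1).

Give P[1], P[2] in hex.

P[1] = 0xB3, P[2] = 0x82

CBC decryption: P_i = D(K, C_i) ⊕ C_{i−1}, with C_{0} = IV.
P[1]: D(K, 0x77) = 0x90; 0x90 ⊕ 0x23 = 0xB3.
P[2]: D(K, 0x12) = 0xF5; 0xF5 ⊕ 0x77 = 0x82.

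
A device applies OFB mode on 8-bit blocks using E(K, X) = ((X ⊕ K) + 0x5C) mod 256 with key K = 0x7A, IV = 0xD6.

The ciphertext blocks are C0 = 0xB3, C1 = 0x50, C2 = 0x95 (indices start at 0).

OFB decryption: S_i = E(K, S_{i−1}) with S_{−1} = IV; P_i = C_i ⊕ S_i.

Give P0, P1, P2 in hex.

P0: S = E(K, 0xD6) = 0x08; 0xB3 ⊕ 0x08 = 0xBB.
P1: S = E(K, 0x08) = 0xCE; 0x50 ⊕ 0xCE = 0x9E.
P2: S = E(K, 0xCE) = 0x10; 0x95 ⊕ 0x10 = 0x85.

P0 = 0xBB, P1 = 0x9E, P2 = 0x85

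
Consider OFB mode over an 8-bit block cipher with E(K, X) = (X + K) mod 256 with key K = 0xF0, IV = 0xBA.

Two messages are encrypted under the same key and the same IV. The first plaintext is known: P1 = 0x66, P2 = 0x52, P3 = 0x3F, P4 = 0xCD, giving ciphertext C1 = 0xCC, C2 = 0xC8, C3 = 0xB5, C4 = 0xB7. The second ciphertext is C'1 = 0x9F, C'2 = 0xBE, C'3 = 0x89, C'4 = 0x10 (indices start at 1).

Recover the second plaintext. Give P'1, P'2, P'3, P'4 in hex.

P'1 = 0x35, P'2 = 0x24, P'3 = 0x03, P'4 = 0x6A

In OFB with a reused IV, both messages share the same keystream S_i, so C_i ⊕ C'_i = P_i ⊕ P'_i and thus P'_i = P_i ⊕ C_i ⊕ C'_i.
P'1: 0x66 ⊕ 0xCC ⊕ 0x9F = 0x35.
P'2: 0x52 ⊕ 0xC8 ⊕ 0xBE = 0x24.
P'3: 0x3F ⊕ 0xB5 ⊕ 0x89 = 0x03.
P'4: 0xCD ⊕ 0xB7 ⊕ 0x10 = 0x6A.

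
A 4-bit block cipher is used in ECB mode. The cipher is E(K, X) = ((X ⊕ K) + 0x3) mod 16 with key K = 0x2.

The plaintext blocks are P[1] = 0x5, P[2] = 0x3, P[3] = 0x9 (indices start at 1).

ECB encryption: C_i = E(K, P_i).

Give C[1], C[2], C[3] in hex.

C[1] = 0xA, C[2] = 0x4, C[3] = 0xE

C[1]: E(K, 0x5) = 0xA.
C[2]: E(K, 0x3) = 0x4.
C[3]: E(K, 0x9) = 0xE.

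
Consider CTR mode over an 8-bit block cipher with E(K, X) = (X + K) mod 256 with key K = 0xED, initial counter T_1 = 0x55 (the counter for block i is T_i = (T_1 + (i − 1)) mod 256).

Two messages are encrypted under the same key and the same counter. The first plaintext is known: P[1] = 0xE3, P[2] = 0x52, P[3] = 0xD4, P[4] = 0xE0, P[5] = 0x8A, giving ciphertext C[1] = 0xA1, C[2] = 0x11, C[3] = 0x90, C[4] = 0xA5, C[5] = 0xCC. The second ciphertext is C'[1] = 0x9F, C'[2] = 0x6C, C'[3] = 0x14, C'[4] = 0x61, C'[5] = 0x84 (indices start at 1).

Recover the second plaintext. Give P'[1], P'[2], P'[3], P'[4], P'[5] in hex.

P'[1] = 0xDD, P'[2] = 0x2F, P'[3] = 0x50, P'[4] = 0x24, P'[5] = 0xC2

In CTR with a reused counter, both messages share the same keystream S_i, so C_i ⊕ C'_i = P_i ⊕ P'_i and thus P'_i = P_i ⊕ C_i ⊕ C'_i.
P'[1]: 0xE3 ⊕ 0xA1 ⊕ 0x9F = 0xDD.
P'[2]: 0x52 ⊕ 0x11 ⊕ 0x6C = 0x2F.
P'[3]: 0xD4 ⊕ 0x90 ⊕ 0x14 = 0x50.
P'[4]: 0xE0 ⊕ 0xA5 ⊕ 0x61 = 0x24.
P'[5]: 0x8A ⊕ 0xCC ⊕ 0x84 = 0xC2.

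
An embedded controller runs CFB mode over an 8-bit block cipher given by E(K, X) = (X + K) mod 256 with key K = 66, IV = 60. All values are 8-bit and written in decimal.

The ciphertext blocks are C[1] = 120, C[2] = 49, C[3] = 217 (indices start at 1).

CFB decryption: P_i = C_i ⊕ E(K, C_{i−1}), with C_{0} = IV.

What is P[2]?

P[2] = 139

P[2]: E(K, 120) = 186; 49 ⊕ 186 = 139.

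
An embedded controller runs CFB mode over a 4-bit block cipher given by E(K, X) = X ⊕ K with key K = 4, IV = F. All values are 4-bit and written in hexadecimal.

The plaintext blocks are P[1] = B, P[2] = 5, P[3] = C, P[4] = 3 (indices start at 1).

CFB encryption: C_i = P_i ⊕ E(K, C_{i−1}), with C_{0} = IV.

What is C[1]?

C[1]: E(K, F) = B; B ⊕ B = 0.

C[1] = 0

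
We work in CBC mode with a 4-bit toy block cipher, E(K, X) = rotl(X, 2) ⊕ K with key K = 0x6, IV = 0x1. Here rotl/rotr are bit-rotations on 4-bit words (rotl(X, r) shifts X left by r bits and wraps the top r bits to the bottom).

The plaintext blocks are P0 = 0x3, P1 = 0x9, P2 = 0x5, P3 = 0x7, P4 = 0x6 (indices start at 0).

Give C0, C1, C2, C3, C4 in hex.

C0 = 0xE, C1 = 0xB, C2 = 0xD, C3 = 0xC, C4 = 0xC

CBC encryption: C_i = E(K, P_i ⊕ C_{i−1}), with C_{−1} = IV.
C0: P0 ⊕ 0x1 = 0x2; E(K, 0x2) = 0xE.
C1: P1 ⊕ 0xE = 0x7; E(K, 0x7) = 0xB.
C2: P2 ⊕ 0xB = 0xE; E(K, 0xE) = 0xD.
C3: P3 ⊕ 0xD = 0xA; E(K, 0xA) = 0xC.
C4: P4 ⊕ 0xC = 0xA; E(K, 0xA) = 0xC.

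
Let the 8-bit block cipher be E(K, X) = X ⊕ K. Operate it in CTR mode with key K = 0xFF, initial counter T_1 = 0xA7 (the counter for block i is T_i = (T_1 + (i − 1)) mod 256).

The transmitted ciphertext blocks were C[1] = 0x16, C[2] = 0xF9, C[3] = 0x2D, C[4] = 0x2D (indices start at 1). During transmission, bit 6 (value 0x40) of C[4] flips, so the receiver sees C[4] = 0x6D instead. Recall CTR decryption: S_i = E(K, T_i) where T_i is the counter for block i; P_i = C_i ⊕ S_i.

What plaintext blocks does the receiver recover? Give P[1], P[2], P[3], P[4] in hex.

Only C[4] changed, to 0x6D. In CTR, a change in C_i flips the same bit in P_i only; the keystream is unaffected. Decrypting the received ciphertext:
P[1]: T = 0xA7, S = E(K, T) = 0x58; 0x16 ⊕ 0x58 = 0x4E.
P[2]: T = 0xA8, S = E(K, T) = 0x57; 0xF9 ⊕ 0x57 = 0xAE.
P[3]: T = 0xA9, S = E(K, T) = 0x56; 0x2D ⊕ 0x56 = 0x7B.
P[4]: T = 0xAA, S = E(K, T) = 0x55; 0x6D ⊕ 0x55 = 0x38.
Blocks that differ from the original plaintext: P[4].

P[1] = 0x4E, P[2] = 0xAE, P[3] = 0x7B, P[4] = 0x38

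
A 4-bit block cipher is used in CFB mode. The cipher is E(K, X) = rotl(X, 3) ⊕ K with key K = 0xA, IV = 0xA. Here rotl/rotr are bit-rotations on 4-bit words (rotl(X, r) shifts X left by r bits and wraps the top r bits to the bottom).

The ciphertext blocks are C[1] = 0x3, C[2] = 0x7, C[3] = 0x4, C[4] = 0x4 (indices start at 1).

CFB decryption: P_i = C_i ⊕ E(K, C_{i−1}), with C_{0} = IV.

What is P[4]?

P[4] = 0xC

P[4]: E(K, 0x4) = 0x8; 0x4 ⊕ 0x8 = 0xC.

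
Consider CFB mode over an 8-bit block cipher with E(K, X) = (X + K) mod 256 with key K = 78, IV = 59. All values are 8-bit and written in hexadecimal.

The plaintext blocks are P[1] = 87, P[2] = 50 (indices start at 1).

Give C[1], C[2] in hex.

CFB encryption: C_i = P_i ⊕ E(K, C_{i−1}), with C_{0} = IV.
C[1]: E(K, 59) = D1; 87 ⊕ D1 = 56.
C[2]: E(K, 56) = CE; 50 ⊕ CE = 9E.

C[1] = 56, C[2] = 9E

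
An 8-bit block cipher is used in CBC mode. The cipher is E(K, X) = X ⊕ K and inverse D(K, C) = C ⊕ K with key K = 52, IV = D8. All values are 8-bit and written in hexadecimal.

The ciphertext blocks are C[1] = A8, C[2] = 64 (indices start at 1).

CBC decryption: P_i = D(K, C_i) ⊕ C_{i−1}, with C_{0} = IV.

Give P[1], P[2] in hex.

P[1] = 22, P[2] = 9E

P[1]: D(K, A8) = FA; FA ⊕ D8 = 22.
P[2]: D(K, 64) = 36; 36 ⊕ A8 = 9E.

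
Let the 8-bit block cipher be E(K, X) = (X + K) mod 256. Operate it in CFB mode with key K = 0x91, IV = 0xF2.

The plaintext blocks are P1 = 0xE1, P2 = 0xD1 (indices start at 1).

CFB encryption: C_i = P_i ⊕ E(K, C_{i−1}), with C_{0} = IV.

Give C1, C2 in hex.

C1: E(K, 0xF2) = 0x83; 0xE1 ⊕ 0x83 = 0x62.
C2: E(K, 0x62) = 0xF3; 0xD1 ⊕ 0xF3 = 0x22.

C1 = 0x62, C2 = 0x22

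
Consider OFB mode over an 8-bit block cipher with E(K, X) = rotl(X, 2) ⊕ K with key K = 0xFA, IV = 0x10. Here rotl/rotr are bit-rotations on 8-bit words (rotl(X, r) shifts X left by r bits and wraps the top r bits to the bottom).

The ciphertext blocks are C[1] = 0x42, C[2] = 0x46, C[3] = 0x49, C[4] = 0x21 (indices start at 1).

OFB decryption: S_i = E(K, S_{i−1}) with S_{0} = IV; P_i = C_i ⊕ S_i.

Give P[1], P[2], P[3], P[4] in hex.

P[1]: S = E(K, 0x10) = 0xBA; 0x42 ⊕ 0xBA = 0xF8.
P[2]: S = E(K, 0xBA) = 0x10; 0x46 ⊕ 0x10 = 0x56.
P[3]: S = E(K, 0x10) = 0xBA; 0x49 ⊕ 0xBA = 0xF3.
P[4]: S = E(K, 0xBA) = 0x10; 0x21 ⊕ 0x10 = 0x31.

P[1] = 0xF8, P[2] = 0x56, P[3] = 0xF3, P[4] = 0x31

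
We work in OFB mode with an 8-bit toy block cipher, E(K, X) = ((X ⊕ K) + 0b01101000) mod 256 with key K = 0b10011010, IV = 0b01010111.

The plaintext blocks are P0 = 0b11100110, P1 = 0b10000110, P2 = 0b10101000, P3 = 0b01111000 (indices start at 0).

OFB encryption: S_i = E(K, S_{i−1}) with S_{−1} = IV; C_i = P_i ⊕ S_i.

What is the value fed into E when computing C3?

0b11110101

C0: S = E(K, 0b01010111) = 0b00110101; 0b11100110 ⊕ 0b00110101 = 0b11010011.
C1: S = E(K, 0b00110101) = 0b00010111; 0b10000110 ⊕ 0b00010111 = 0b10010001.
C2: S = E(K, 0b00010111) = 0b11110101; 0b10101000 ⊕ 0b11110101 = 0b01011101.
C3: S = E(K, 0b11110101) = 0b11010111; 0b01111000 ⊕ 0b11010111 = 0b10101111.
So the input to E for block 3 is 0b11110101.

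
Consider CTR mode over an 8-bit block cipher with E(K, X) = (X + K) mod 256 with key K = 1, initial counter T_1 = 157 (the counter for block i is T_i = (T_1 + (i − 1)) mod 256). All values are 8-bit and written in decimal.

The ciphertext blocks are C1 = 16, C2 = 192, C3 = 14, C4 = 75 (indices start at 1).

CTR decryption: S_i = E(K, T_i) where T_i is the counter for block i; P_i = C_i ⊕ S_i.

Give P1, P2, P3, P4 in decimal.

P1 = 142, P2 = 95, P3 = 174, P4 = 234

P1: T = 157, S = E(K, T) = 158; 16 ⊕ 158 = 142.
P2: T = 158, S = E(K, T) = 159; 192 ⊕ 159 = 95.
P3: T = 159, S = E(K, T) = 160; 14 ⊕ 160 = 174.
P4: T = 160, S = E(K, T) = 161; 75 ⊕ 161 = 234.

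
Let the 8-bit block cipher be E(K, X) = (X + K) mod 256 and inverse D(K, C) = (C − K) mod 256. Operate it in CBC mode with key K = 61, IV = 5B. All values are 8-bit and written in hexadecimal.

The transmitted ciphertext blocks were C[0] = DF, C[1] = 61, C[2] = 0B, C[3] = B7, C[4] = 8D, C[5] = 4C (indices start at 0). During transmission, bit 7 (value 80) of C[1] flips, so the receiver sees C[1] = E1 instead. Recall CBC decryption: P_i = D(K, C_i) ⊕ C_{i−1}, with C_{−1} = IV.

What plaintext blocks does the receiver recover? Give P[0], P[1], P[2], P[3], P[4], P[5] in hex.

Only C[1] changed, to E1. In CBC, a change in C_i garbles P_i and flips the same bit in P_{i+1}. Decrypting the received ciphertext:
P[0]: D(K, DF) = 7E; 7E ⊕ 5B = 25.
P[1]: D(K, E1) = 80; 80 ⊕ DF = 5F.
P[2]: D(K, 0B) = AA; AA ⊕ E1 = 4B.
P[3]: D(K, B7) = 56; 56 ⊕ 0B = 5D.
P[4]: D(K, 8D) = 2C; 2C ⊕ B7 = 9B.
P[5]: D(K, 4C) = EB; EB ⊕ 8D = 66.
Blocks that differ from the original plaintext: P[1], P[2].

P[0] = 25, P[1] = 5F, P[2] = 4B, P[3] = 5D, P[4] = 9B, P[5] = 66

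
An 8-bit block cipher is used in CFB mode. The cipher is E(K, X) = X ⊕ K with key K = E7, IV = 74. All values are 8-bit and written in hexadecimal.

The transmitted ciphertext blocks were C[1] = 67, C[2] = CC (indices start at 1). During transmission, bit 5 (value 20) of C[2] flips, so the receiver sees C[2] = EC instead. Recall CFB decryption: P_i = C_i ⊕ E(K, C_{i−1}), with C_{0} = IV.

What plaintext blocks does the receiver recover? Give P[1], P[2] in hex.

Only C[2] changed, to EC. In CFB, a change in C_i flips the same bit in P_i and garbles P_{i+1}. Decrypting the received ciphertext:
P[1]: E(K, 74) = 93; 67 ⊕ 93 = F4.
P[2]: E(K, 67) = 80; EC ⊕ 80 = 6C.
Blocks that differ from the original plaintext: P[2].

P[1] = F4, P[2] = 6C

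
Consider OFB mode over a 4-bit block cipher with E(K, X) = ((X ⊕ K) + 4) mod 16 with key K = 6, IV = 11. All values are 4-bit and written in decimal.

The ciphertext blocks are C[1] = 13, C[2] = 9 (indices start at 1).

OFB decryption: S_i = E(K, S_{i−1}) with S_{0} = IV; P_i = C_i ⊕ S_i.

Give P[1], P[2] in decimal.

P[1]: S = E(K, 11) = 1; 13 ⊕ 1 = 12.
P[2]: S = E(K, 1) = 11; 9 ⊕ 11 = 2.

P[1] = 12, P[2] = 2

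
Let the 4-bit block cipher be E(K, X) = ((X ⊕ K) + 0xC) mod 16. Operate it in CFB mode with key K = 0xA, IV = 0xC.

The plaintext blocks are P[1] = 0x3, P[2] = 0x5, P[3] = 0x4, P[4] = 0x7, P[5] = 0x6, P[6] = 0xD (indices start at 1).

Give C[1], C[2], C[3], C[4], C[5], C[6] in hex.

CFB encryption: C_i = P_i ⊕ E(K, C_{i−1}), with C_{0} = IV.
C[1]: E(K, 0xC) = 0x2; 0x3 ⊕ 0x2 = 0x1.
C[2]: E(K, 0x1) = 0x7; 0x5 ⊕ 0x7 = 0x2.
C[3]: E(K, 0x2) = 0x4; 0x4 ⊕ 0x4 = 0x0.
C[4]: E(K, 0x0) = 0x6; 0x7 ⊕ 0x6 = 0x1.
C[5]: E(K, 0x1) = 0x7; 0x6 ⊕ 0x7 = 0x1.
C[6]: E(K, 0x1) = 0x7; 0xD ⊕ 0x7 = 0xA.

C[1] = 0x1, C[2] = 0x2, C[3] = 0x0, C[4] = 0x1, C[5] = 0x1, C[6] = 0xA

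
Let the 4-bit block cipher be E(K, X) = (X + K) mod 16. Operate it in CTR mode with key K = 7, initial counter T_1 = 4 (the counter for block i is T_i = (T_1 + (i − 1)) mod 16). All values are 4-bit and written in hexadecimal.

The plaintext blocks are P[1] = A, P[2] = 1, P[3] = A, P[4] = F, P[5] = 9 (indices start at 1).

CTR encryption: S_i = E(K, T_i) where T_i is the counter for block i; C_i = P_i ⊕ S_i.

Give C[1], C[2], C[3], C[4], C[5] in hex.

C[1] = 1, C[2] = D, C[3] = 7, C[4] = 1, C[5] = 6

C[1]: T = 4, S = E(K, T) = B; A ⊕ B = 1.
C[2]: T = 5, S = E(K, T) = C; 1 ⊕ C = D.
C[3]: T = 6, S = E(K, T) = D; A ⊕ D = 7.
C[4]: T = 7, S = E(K, T) = E; F ⊕ E = 1.
C[5]: T = 8, S = E(K, T) = F; 9 ⊕ F = 6.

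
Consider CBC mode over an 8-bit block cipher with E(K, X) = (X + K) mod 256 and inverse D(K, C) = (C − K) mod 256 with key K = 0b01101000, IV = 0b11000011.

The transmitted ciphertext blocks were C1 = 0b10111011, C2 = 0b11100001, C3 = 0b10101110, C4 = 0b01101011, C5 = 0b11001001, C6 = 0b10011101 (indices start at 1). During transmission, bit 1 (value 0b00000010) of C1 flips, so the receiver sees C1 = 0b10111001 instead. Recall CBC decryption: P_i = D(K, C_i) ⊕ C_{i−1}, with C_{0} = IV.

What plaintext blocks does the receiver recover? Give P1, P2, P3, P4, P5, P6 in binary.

P1 = 0b10010010, P2 = 0b11000000, P3 = 0b10100111, P4 = 0b10101101, P5 = 0b00001010, P6 = 0b11111100

Only C1 changed, to 0b10111001. In CBC, a change in C_i garbles P_i and flips the same bit in P_{i+1}. Decrypting the received ciphertext:
P1: D(K, 0b10111001) = 0b01010001; 0b01010001 ⊕ 0b11000011 = 0b10010010.
P2: D(K, 0b11100001) = 0b01111001; 0b01111001 ⊕ 0b10111001 = 0b11000000.
P3: D(K, 0b10101110) = 0b01000110; 0b01000110 ⊕ 0b11100001 = 0b10100111.
P4: D(K, 0b01101011) = 0b00000011; 0b00000011 ⊕ 0b10101110 = 0b10101101.
P5: D(K, 0b11001001) = 0b01100001; 0b01100001 ⊕ 0b01101011 = 0b00001010.
P6: D(K, 0b10011101) = 0b00110101; 0b00110101 ⊕ 0b11001001 = 0b11111100.
Blocks that differ from the original plaintext: P1, P2.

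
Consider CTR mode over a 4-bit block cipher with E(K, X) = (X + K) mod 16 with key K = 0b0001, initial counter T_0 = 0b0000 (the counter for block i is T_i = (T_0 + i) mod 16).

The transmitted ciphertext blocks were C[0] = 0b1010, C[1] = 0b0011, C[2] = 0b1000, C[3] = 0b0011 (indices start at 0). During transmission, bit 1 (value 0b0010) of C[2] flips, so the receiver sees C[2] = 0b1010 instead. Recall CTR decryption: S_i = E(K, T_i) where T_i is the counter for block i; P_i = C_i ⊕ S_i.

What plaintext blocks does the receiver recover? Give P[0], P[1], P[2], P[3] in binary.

P[0] = 0b1011, P[1] = 0b0001, P[2] = 0b1001, P[3] = 0b0111

Only C[2] changed, to 0b1010. In CTR, a change in C_i flips the same bit in P_i only; the keystream is unaffected. Decrypting the received ciphertext:
P[0]: T = 0b0000, S = E(K, T) = 0b0001; 0b1010 ⊕ 0b0001 = 0b1011.
P[1]: T = 0b0001, S = E(K, T) = 0b0010; 0b0011 ⊕ 0b0010 = 0b0001.
P[2]: T = 0b0010, S = E(K, T) = 0b0011; 0b1010 ⊕ 0b0011 = 0b1001.
P[3]: T = 0b0011, S = E(K, T) = 0b0100; 0b0011 ⊕ 0b0100 = 0b0111.
Blocks that differ from the original plaintext: P[2].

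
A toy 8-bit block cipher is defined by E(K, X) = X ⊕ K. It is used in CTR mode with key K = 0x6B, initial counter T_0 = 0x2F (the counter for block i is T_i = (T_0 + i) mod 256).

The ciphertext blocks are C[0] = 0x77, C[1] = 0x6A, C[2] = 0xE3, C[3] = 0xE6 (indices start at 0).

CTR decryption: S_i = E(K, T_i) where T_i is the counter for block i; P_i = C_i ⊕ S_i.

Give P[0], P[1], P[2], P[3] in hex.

P[0] = 0x33, P[1] = 0x31, P[2] = 0xB9, P[3] = 0xBF

P[0]: T = 0x2F, S = E(K, T) = 0x44; 0x77 ⊕ 0x44 = 0x33.
P[1]: T = 0x30, S = E(K, T) = 0x5B; 0x6A ⊕ 0x5B = 0x31.
P[2]: T = 0x31, S = E(K, T) = 0x5A; 0xE3 ⊕ 0x5A = 0xB9.
P[3]: T = 0x32, S = E(K, T) = 0x59; 0xE6 ⊕ 0x59 = 0xBF.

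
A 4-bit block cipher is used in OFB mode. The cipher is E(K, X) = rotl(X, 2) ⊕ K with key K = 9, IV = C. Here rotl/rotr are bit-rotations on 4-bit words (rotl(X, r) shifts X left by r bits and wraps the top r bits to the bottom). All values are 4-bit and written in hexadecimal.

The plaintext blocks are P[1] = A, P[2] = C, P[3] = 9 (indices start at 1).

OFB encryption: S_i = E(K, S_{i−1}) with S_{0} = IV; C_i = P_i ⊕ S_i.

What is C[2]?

C[2] = F

C[1]: S = E(K, C) = A; A ⊕ A = 0.
C[2]: S = E(K, A) = 3; C ⊕ 3 = F.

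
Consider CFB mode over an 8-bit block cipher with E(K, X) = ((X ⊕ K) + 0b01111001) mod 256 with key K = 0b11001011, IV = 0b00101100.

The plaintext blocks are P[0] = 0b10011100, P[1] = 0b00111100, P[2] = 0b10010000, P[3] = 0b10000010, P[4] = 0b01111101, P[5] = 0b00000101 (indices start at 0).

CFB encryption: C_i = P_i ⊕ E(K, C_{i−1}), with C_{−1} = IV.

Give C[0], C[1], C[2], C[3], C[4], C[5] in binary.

C[0]: E(K, 0b00101100) = 0b01100000; 0b10011100 ⊕ 0b01100000 = 0b11111100.
C[1]: E(K, 0b11111100) = 0b10110000; 0b00111100 ⊕ 0b10110000 = 0b10001100.
C[2]: E(K, 0b10001100) = 0b11000000; 0b10010000 ⊕ 0b11000000 = 0b01010000.
C[3]: E(K, 0b01010000) = 0b00010100; 0b10000010 ⊕ 0b00010100 = 0b10010110.
C[4]: E(K, 0b10010110) = 0b11010110; 0b01111101 ⊕ 0b11010110 = 0b10101011.
C[5]: E(K, 0b10101011) = 0b11011001; 0b00000101 ⊕ 0b11011001 = 0b11011100.

C[0] = 0b11111100, C[1] = 0b10001100, C[2] = 0b01010000, C[3] = 0b10010110, C[4] = 0b10101011, C[5] = 0b11011100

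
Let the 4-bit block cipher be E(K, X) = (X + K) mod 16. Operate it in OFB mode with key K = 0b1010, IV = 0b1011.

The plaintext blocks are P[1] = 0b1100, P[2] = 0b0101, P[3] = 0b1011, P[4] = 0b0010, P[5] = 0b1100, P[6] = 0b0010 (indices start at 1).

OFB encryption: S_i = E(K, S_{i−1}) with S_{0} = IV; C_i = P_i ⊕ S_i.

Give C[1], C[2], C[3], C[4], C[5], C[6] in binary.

C[1] = 0b1001, C[2] = 0b1010, C[3] = 0b0010, C[4] = 0b0001, C[5] = 0b0001, C[6] = 0b0101

C[1]: S = E(K, 0b1011) = 0b0101; 0b1100 ⊕ 0b0101 = 0b1001.
C[2]: S = E(K, 0b0101) = 0b1111; 0b0101 ⊕ 0b1111 = 0b1010.
C[3]: S = E(K, 0b1111) = 0b1001; 0b1011 ⊕ 0b1001 = 0b0010.
C[4]: S = E(K, 0b1001) = 0b0011; 0b0010 ⊕ 0b0011 = 0b0001.
C[5]: S = E(K, 0b0011) = 0b1101; 0b1100 ⊕ 0b1101 = 0b0001.
C[6]: S = E(K, 0b1101) = 0b0111; 0b0010 ⊕ 0b0111 = 0b0101.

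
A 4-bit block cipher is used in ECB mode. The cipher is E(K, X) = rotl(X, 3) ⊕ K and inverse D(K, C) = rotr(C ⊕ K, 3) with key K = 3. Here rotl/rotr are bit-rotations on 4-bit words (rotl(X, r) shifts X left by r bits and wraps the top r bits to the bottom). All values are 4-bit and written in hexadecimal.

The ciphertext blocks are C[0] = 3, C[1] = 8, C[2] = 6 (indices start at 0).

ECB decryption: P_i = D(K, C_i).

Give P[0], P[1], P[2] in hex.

P[0] = 0, P[1] = 7, P[2] = A

P[0]: D(K, 3) = 0.
P[1]: D(K, 8) = 7.
P[2]: D(K, 6) = A.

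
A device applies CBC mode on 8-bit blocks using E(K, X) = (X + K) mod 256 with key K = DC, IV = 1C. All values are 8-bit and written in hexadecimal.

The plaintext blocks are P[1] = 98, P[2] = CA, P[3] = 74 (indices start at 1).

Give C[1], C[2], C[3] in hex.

CBC encryption: C_i = E(K, P_i ⊕ C_{i−1}), with C_{0} = IV.
C[1]: P[1] ⊕ 1C = 84; E(K, 84) = 60.
C[2]: P[2] ⊕ 60 = AA; E(K, AA) = 86.
C[3]: P[3] ⊕ 86 = F2; E(K, F2) = CE.

C[1] = 60, C[2] = 86, C[3] = CE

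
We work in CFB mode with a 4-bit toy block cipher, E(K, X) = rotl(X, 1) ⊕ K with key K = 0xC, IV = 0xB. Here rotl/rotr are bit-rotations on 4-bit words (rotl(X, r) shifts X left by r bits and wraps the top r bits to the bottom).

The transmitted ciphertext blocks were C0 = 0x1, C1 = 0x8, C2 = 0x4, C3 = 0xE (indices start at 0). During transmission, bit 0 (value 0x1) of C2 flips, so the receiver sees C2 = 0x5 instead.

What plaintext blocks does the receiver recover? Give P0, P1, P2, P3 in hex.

CFB decryption: P_i = C_i ⊕ E(K, C_{i−1}), with C_{−1} = IV.
Only C2 changed, to 0x5. In CFB, a change in C_i flips the same bit in P_i and garbles P_{i+1}. Decrypting the received ciphertext:
P0: E(K, 0xB) = 0xB; 0x1 ⊕ 0xB = 0xA.
P1: E(K, 0x1) = 0xE; 0x8 ⊕ 0xE = 0x6.
P2: E(K, 0x8) = 0xD; 0x5 ⊕ 0xD = 0x8.
P3: E(K, 0x5) = 0x6; 0xE ⊕ 0x6 = 0x8.
Blocks that differ from the original plaintext: P2, P3.

P0 = 0xA, P1 = 0x6, P2 = 0x8, P3 = 0x8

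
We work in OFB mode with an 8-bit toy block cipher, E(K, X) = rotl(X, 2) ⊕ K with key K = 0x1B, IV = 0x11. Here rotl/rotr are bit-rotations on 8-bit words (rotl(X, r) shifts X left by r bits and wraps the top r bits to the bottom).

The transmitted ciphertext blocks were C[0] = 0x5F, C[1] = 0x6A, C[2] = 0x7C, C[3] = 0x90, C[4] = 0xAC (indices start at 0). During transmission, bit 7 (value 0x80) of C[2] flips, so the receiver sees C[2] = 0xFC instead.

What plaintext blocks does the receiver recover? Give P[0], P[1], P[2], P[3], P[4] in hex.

P[0] = 0x00, P[1] = 0x0C, P[2] = 0x7E, P[3] = 0x81, P[4] = 0xF3

OFB decryption: S_i = E(K, S_{i−1}) with S_{−1} = IV; P_i = C_i ⊕ S_i.
Only C[2] changed, to 0xFC. In OFB, a change in C_i flips the same bit in P_i only; the keystream is unaffected. Decrypting the received ciphertext:
P[0]: S = E(K, 0x11) = 0x5F; 0x5F ⊕ 0x5F = 0x00.
P[1]: S = E(K, 0x5F) = 0x66; 0x6A ⊕ 0x66 = 0x0C.
P[2]: S = E(K, 0x66) = 0x82; 0xFC ⊕ 0x82 = 0x7E.
P[3]: S = E(K, 0x82) = 0x11; 0x90 ⊕ 0x11 = 0x81.
P[4]: S = E(K, 0x11) = 0x5F; 0xAC ⊕ 0x5F = 0xF3.
Blocks that differ from the original plaintext: P[2].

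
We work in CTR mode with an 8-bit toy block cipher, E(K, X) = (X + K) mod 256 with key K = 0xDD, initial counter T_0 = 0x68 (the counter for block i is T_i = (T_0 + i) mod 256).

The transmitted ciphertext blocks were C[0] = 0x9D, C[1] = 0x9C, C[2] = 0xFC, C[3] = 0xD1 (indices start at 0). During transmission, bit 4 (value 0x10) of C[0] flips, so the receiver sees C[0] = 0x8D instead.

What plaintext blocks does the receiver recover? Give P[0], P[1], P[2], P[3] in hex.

CTR decryption: S_i = E(K, T_i) where T_i is the counter for block i; P_i = C_i ⊕ S_i.
Only C[0] changed, to 0x8D. In CTR, a change in C_i flips the same bit in P_i only; the keystream is unaffected. Decrypting the received ciphertext:
P[0]: T = 0x68, S = E(K, T) = 0x45; 0x8D ⊕ 0x45 = 0xC8.
P[1]: T = 0x69, S = E(K, T) = 0x46; 0x9C ⊕ 0x46 = 0xDA.
P[2]: T = 0x6A, S = E(K, T) = 0x47; 0xFC ⊕ 0x47 = 0xBB.
P[3]: T = 0x6B, S = E(K, T) = 0x48; 0xD1 ⊕ 0x48 = 0x99.
Blocks that differ from the original plaintext: P[0].

P[0] = 0xC8, P[1] = 0xDA, P[2] = 0xBB, P[3] = 0x99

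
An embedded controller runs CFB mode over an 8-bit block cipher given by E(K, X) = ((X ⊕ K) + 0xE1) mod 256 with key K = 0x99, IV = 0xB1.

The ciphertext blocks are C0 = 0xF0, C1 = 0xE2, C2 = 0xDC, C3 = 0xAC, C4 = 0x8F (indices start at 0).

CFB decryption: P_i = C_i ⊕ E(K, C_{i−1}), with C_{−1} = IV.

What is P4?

P4 = 0x99

P4: E(K, 0xAC) = 0x16; 0x8F ⊕ 0x16 = 0x99.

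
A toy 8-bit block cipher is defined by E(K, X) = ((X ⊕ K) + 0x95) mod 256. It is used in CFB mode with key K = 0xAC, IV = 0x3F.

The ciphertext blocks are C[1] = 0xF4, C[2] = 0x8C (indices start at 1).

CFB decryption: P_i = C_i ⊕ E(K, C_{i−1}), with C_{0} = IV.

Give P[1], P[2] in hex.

P[1] = 0xDC, P[2] = 0x61

P[1]: E(K, 0x3F) = 0x28; 0xF4 ⊕ 0x28 = 0xDC.
P[2]: E(K, 0xF4) = 0xED; 0x8C ⊕ 0xED = 0x61.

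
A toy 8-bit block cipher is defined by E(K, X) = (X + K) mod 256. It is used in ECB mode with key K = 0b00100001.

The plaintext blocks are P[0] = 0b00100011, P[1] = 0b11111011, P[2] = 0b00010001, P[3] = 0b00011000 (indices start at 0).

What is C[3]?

C[3] = 0b00111001

ECB encryption: C_i = E(K, P_i).
C[3]: E(K, 0b00011000) = 0b00111001.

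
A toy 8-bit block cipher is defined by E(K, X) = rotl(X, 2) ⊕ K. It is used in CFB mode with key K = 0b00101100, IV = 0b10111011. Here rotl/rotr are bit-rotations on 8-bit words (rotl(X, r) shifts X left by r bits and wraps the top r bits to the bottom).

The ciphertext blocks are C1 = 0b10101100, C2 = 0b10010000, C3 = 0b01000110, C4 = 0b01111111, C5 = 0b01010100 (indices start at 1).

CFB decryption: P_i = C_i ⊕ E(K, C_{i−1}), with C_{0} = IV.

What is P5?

P5: E(K, 0b01111111) = 0b11010001; 0b01010100 ⊕ 0b11010001 = 0b10000101.

P5 = 0b10000101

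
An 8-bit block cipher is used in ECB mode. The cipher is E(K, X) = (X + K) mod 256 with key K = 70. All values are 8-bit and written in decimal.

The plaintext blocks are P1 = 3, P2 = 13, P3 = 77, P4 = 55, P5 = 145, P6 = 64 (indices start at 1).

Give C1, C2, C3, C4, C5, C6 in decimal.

C1 = 73, C2 = 83, C3 = 147, C4 = 125, C5 = 215, C6 = 134

ECB encryption: C_i = E(K, P_i).
C1: E(K, 3) = 73.
C2: E(K, 13) = 83.
C3: E(K, 77) = 147.
C4: E(K, 55) = 125.
C5: E(K, 145) = 215.
C6: E(K, 64) = 134.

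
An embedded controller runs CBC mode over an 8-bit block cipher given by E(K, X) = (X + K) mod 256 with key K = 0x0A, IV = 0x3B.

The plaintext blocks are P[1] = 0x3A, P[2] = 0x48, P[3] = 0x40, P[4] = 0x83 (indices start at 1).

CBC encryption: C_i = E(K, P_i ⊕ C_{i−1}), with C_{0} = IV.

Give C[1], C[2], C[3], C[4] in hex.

C[1]: P[1] ⊕ 0x3B = 0x01; E(K, 0x01) = 0x0B.
C[2]: P[2] ⊕ 0x0B = 0x43; E(K, 0x43) = 0x4D.
C[3]: P[3] ⊕ 0x4D = 0x0D; E(K, 0x0D) = 0x17.
C[4]: P[4] ⊕ 0x17 = 0x94; E(K, 0x94) = 0x9E.

C[1] = 0x0B, C[2] = 0x4D, C[3] = 0x17, C[4] = 0x9E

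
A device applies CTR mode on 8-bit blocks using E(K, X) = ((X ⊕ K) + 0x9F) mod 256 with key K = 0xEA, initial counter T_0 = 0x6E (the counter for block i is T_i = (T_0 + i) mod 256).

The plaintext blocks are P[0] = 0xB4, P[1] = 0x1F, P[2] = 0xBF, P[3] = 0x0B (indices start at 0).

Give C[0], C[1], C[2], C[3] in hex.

C[0] = 0x97, C[1] = 0x3B, C[2] = 0x86, C[3] = 0x31

CTR encryption: S_i = E(K, T_i) where T_i is the counter for block i; C_i = P_i ⊕ S_i.
C[0]: T = 0x6E, S = E(K, T) = 0x23; 0xB4 ⊕ 0x23 = 0x97.
C[1]: T = 0x6F, S = E(K, T) = 0x24; 0x1F ⊕ 0x24 = 0x3B.
C[2]: T = 0x70, S = E(K, T) = 0x39; 0xBF ⊕ 0x39 = 0x86.
C[3]: T = 0x71, S = E(K, T) = 0x3A; 0x0B ⊕ 0x3A = 0x31.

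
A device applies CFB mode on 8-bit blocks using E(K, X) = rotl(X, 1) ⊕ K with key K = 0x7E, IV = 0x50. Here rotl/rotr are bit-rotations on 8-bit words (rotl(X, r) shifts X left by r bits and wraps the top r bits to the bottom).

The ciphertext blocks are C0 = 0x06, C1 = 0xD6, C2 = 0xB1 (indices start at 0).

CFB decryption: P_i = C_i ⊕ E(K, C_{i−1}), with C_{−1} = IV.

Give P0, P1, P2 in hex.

P0 = 0xD8, P1 = 0xA4, P2 = 0x62

P0: E(K, 0x50) = 0xDE; 0x06 ⊕ 0xDE = 0xD8.
P1: E(K, 0x06) = 0x72; 0xD6 ⊕ 0x72 = 0xA4.
P2: E(K, 0xD6) = 0xD3; 0xB1 ⊕ 0xD3 = 0x62.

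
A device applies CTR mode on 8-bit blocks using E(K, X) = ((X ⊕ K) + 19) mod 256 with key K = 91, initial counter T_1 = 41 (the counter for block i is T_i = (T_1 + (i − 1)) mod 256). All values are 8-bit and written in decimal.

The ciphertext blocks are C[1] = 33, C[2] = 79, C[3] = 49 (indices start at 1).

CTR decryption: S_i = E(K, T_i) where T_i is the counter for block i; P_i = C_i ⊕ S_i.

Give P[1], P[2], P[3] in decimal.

P[1]: T = 41, S = E(K, T) = 133; 33 ⊕ 133 = 164.
P[2]: T = 42, S = E(K, T) = 132; 79 ⊕ 132 = 203.
P[3]: T = 43, S = E(K, T) = 131; 49 ⊕ 131 = 178.

P[1] = 164, P[2] = 203, P[3] = 178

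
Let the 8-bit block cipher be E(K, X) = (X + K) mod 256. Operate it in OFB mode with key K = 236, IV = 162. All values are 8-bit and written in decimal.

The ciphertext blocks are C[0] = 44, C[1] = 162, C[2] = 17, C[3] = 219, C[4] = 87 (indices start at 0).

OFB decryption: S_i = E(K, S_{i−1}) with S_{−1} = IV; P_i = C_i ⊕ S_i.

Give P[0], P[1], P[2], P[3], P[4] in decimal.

P[0]: S = E(K, 162) = 142; 44 ⊕ 142 = 162.
P[1]: S = E(K, 142) = 122; 162 ⊕ 122 = 216.
P[2]: S = E(K, 122) = 102; 17 ⊕ 102 = 119.
P[3]: S = E(K, 102) = 82; 219 ⊕ 82 = 137.
P[4]: S = E(K, 82) = 62; 87 ⊕ 62 = 105.

P[0] = 162, P[1] = 216, P[2] = 119, P[3] = 137, P[4] = 105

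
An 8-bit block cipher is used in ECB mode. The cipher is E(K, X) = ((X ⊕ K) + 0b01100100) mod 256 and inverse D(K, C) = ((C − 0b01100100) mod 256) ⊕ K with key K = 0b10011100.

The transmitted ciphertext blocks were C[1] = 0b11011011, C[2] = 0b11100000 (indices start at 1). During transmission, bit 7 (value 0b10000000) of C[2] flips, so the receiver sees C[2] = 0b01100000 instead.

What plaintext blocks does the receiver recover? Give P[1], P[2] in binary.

P[1] = 0b11101011, P[2] = 0b01100000

ECB decryption: P_i = D(K, C_i).
Only C[2] changed, to 0b01100000. In ECB, a change in C_i affects only P_i. Decrypting the received ciphertext:
P[1]: D(K, 0b11011011) = 0b11101011.
P[2]: D(K, 0b01100000) = 0b01100000.
Blocks that differ from the original plaintext: P[2].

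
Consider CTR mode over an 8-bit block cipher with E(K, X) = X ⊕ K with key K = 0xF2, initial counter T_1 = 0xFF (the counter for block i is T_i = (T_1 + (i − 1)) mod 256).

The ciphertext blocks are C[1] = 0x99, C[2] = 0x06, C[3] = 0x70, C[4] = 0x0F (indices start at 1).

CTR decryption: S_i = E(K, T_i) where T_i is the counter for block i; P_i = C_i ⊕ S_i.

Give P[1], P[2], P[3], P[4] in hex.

P[1]: T = 0xFF, S = E(K, T) = 0x0D; 0x99 ⊕ 0x0D = 0x94.
P[2]: T = 0x00, S = E(K, T) = 0xF2; 0x06 ⊕ 0xF2 = 0xF4.
P[3]: T = 0x01, S = E(K, T) = 0xF3; 0x70 ⊕ 0xF3 = 0x83.
P[4]: T = 0x02, S = E(K, T) = 0xF0; 0x0F ⊕ 0xF0 = 0xFF.

P[1] = 0x94, P[2] = 0xF4, P[3] = 0x83, P[4] = 0xFF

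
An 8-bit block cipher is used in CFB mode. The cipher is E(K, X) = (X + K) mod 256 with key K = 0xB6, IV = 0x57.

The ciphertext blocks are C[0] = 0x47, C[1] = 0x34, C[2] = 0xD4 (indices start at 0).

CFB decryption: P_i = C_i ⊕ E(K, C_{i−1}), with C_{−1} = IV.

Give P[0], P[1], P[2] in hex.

P[0]: E(K, 0x57) = 0x0D; 0x47 ⊕ 0x0D = 0x4A.
P[1]: E(K, 0x47) = 0xFD; 0x34 ⊕ 0xFD = 0xC9.
P[2]: E(K, 0x34) = 0xEA; 0xD4 ⊕ 0xEA = 0x3E.

P[0] = 0x4A, P[1] = 0xC9, P[2] = 0x3E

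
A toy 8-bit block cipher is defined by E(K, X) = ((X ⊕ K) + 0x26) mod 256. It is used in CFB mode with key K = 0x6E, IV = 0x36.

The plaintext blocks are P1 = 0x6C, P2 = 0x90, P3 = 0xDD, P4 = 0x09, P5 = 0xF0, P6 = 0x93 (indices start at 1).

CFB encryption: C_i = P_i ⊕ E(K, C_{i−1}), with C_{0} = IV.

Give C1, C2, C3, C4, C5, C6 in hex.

C1 = 0x12, C2 = 0x32, C3 = 0x5F, C4 = 0x5E, C5 = 0xA6, C6 = 0x7D

C1: E(K, 0x36) = 0x7E; 0x6C ⊕ 0x7E = 0x12.
C2: E(K, 0x12) = 0xA2; 0x90 ⊕ 0xA2 = 0x32.
C3: E(K, 0x32) = 0x82; 0xDD ⊕ 0x82 = 0x5F.
C4: E(K, 0x5F) = 0x57; 0x09 ⊕ 0x57 = 0x5E.
C5: E(K, 0x5E) = 0x56; 0xF0 ⊕ 0x56 = 0xA6.
C6: E(K, 0xA6) = 0xEE; 0x93 ⊕ 0xEE = 0x7D.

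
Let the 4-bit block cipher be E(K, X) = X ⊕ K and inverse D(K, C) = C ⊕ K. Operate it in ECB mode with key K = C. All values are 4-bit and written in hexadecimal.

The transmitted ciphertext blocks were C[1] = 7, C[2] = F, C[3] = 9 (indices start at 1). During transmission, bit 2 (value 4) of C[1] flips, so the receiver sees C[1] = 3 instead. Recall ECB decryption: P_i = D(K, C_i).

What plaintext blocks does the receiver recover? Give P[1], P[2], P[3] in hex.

P[1] = F, P[2] = 3, P[3] = 5

Only C[1] changed, to 3. In ECB, a change in C_i affects only P_i. Decrypting the received ciphertext:
P[1]: D(K, 3) = F.
P[2]: D(K, F) = 3.
P[3]: D(K, 9) = 5.
Blocks that differ from the original plaintext: P[1].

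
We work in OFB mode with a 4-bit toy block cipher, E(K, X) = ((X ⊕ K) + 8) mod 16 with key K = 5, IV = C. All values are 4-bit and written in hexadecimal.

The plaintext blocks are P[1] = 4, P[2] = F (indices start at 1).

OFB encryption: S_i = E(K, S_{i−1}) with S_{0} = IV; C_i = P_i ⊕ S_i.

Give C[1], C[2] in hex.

C[1] = 5, C[2] = 3

C[1]: S = E(K, C) = 1; 4 ⊕ 1 = 5.
C[2]: S = E(K, 1) = C; F ⊕ C = 3.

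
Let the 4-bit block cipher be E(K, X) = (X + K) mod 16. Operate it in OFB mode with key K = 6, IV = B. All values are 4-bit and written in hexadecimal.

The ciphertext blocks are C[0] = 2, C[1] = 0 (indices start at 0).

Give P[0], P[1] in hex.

P[0] = 3, P[1] = 7

OFB decryption: S_i = E(K, S_{i−1}) with S_{−1} = IV; P_i = C_i ⊕ S_i.
P[0]: S = E(K, B) = 1; 2 ⊕ 1 = 3.
P[1]: S = E(K, 1) = 7; 0 ⊕ 7 = 7.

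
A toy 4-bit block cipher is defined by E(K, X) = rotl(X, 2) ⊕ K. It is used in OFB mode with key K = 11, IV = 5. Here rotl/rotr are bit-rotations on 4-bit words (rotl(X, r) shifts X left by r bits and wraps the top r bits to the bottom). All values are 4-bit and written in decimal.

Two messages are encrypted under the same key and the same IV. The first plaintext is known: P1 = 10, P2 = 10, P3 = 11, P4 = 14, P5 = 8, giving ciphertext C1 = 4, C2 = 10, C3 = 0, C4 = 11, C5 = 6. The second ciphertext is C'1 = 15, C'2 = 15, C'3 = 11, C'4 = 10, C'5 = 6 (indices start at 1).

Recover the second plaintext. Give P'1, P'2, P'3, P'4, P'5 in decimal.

P'1 = 1, P'2 = 15, P'3 = 0, P'4 = 15, P'5 = 8

In OFB with a reused IV, both messages share the same keystream S_i, so C_i ⊕ C'_i = P_i ⊕ P'_i and thus P'_i = P_i ⊕ C_i ⊕ C'_i.
P'1: 10 ⊕ 4 ⊕ 15 = 1.
P'2: 10 ⊕ 10 ⊕ 15 = 15.
P'3: 11 ⊕ 0 ⊕ 11 = 0.
P'4: 14 ⊕ 11 ⊕ 10 = 15.
P'5: 8 ⊕ 6 ⊕ 6 = 8.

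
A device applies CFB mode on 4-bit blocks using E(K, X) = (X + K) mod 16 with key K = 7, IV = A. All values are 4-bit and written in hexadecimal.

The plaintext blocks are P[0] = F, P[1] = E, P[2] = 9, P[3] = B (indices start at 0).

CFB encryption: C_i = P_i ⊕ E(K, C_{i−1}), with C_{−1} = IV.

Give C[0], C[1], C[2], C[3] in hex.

C[0]: E(K, A) = 1; F ⊕ 1 = E.
C[1]: E(K, E) = 5; E ⊕ 5 = B.
C[2]: E(K, B) = 2; 9 ⊕ 2 = B.
C[3]: E(K, B) = 2; B ⊕ 2 = 9.

C[0] = E, C[1] = B, C[2] = B, C[3] = 9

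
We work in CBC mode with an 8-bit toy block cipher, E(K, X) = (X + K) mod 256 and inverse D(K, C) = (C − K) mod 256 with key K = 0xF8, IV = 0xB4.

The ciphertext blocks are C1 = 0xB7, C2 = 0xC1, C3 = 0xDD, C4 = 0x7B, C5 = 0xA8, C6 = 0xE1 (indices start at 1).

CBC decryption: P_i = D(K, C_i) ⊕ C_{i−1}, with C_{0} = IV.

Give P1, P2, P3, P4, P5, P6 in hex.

P1: D(K, 0xB7) = 0xBF; 0xBF ⊕ 0xB4 = 0x0B.
P2: D(K, 0xC1) = 0xC9; 0xC9 ⊕ 0xB7 = 0x7E.
P3: D(K, 0xDD) = 0xE5; 0xE5 ⊕ 0xC1 = 0x24.
P4: D(K, 0x7B) = 0x83; 0x83 ⊕ 0xDD = 0x5E.
P5: D(K, 0xA8) = 0xB0; 0xB0 ⊕ 0x7B = 0xCB.
P6: D(K, 0xE1) = 0xE9; 0xE9 ⊕ 0xA8 = 0x41.

P1 = 0x0B, P2 = 0x7E, P3 = 0x24, P4 = 0x5E, P5 = 0xCB, P6 = 0x41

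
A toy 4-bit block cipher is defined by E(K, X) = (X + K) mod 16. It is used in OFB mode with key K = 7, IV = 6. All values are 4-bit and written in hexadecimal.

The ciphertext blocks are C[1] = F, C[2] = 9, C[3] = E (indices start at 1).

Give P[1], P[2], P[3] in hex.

P[1] = 2, P[2] = D, P[3] = 5

OFB decryption: S_i = E(K, S_{i−1}) with S_{0} = IV; P_i = C_i ⊕ S_i.
P[1]: S = E(K, 6) = D; F ⊕ D = 2.
P[2]: S = E(K, D) = 4; 9 ⊕ 4 = D.
P[3]: S = E(K, 4) = B; E ⊕ B = 5.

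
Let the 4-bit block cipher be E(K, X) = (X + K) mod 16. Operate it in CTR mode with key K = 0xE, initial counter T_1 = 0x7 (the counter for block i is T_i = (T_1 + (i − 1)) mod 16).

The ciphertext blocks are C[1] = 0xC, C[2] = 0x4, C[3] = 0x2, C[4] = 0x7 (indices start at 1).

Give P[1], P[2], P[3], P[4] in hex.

P[1] = 0x9, P[2] = 0x2, P[3] = 0x5, P[4] = 0xF

CTR decryption: S_i = E(K, T_i) where T_i is the counter for block i; P_i = C_i ⊕ S_i.
P[1]: T = 0x7, S = E(K, T) = 0x5; 0xC ⊕ 0x5 = 0x9.
P[2]: T = 0x8, S = E(K, T) = 0x6; 0x4 ⊕ 0x6 = 0x2.
P[3]: T = 0x9, S = E(K, T) = 0x7; 0x2 ⊕ 0x7 = 0x5.
P[4]: T = 0xA, S = E(K, T) = 0x8; 0x7 ⊕ 0x8 = 0xF.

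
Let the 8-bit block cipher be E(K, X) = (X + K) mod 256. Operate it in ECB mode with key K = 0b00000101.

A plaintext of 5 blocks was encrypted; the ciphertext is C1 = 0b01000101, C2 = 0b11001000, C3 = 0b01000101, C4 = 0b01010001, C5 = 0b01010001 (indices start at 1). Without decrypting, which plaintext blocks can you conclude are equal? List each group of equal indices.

ECB encrypts each block independently with the same key, so equal ciphertext blocks imply equal plaintext blocks.
C1 = C3 = 0b01000101, so P1 = P3.
C4 = C5 = 0b01010001, so P4 = P5.

P1 = P3; P4 = P5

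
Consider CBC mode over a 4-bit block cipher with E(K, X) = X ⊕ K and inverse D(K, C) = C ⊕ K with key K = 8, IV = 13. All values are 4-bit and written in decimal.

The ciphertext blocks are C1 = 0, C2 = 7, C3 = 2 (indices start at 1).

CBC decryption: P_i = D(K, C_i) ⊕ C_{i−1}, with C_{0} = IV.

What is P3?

P3: D(K, 2) = 10; 10 ⊕ 7 = 13.

P3 = 13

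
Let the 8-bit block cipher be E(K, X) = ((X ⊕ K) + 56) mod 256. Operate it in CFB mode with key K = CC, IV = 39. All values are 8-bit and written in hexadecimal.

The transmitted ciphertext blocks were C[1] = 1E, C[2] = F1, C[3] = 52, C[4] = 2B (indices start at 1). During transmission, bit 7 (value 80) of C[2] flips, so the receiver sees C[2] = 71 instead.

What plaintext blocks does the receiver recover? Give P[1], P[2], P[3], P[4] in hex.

CFB decryption: P_i = C_i ⊕ E(K, C_{i−1}), with C_{0} = IV.
Only C[2] changed, to 71. In CFB, a change in C_i flips the same bit in P_i and garbles P_{i+1}. Decrypting the received ciphertext:
P[1]: E(K, 39) = 4B; 1E ⊕ 4B = 55.
P[2]: E(K, 1E) = 28; 71 ⊕ 28 = 59.
P[3]: E(K, 71) = 13; 52 ⊕ 13 = 41.
P[4]: E(K, 52) = F4; 2B ⊕ F4 = DF.
Blocks that differ from the original plaintext: P[2], P[3].

P[1] = 55, P[2] = 59, P[3] = 41, P[4] = DF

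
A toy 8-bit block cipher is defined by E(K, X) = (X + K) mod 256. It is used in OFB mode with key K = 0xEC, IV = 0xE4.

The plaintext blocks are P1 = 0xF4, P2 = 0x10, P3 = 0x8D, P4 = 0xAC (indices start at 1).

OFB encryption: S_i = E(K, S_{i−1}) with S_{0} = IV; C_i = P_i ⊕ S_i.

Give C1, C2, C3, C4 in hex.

C1 = 0x24, C2 = 0xAC, C3 = 0x25, C4 = 0x38

C1: S = E(K, 0xE4) = 0xD0; 0xF4 ⊕ 0xD0 = 0x24.
C2: S = E(K, 0xD0) = 0xBC; 0x10 ⊕ 0xBC = 0xAC.
C3: S = E(K, 0xBC) = 0xA8; 0x8D ⊕ 0xA8 = 0x25.
C4: S = E(K, 0xA8) = 0x94; 0xAC ⊕ 0x94 = 0x38.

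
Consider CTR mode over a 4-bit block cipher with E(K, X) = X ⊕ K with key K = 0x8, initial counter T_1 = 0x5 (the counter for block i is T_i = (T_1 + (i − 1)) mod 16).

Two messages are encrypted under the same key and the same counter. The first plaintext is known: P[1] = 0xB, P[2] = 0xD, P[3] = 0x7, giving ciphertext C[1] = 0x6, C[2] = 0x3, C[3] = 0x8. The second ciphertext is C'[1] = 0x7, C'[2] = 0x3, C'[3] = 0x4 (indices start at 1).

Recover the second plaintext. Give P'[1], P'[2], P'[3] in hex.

P'[1] = 0xA, P'[2] = 0xD, P'[3] = 0xB

In CTR with a reused counter, both messages share the same keystream S_i, so C_i ⊕ C'_i = P_i ⊕ P'_i and thus P'_i = P_i ⊕ C_i ⊕ C'_i.
P'[1]: 0xB ⊕ 0x6 ⊕ 0x7 = 0xA.
P'[2]: 0xD ⊕ 0x3 ⊕ 0x3 = 0xD.
P'[3]: 0x7 ⊕ 0x8 ⊕ 0x4 = 0xB.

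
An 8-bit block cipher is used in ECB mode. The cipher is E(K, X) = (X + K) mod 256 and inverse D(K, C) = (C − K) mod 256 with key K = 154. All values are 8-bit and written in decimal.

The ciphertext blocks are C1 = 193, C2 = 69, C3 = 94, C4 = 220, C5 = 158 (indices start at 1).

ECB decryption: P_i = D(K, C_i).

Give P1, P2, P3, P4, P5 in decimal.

P1 = 39, P2 = 171, P3 = 196, P4 = 66, P5 = 4

P1: D(K, 193) = 39.
P2: D(K, 69) = 171.
P3: D(K, 94) = 196.
P4: D(K, 220) = 66.
P5: D(K, 158) = 4.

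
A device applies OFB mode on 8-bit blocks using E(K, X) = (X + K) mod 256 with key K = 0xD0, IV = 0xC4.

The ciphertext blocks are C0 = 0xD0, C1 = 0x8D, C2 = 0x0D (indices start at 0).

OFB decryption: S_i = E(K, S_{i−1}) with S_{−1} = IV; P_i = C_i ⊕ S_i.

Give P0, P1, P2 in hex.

P0: S = E(K, 0xC4) = 0x94; 0xD0 ⊕ 0x94 = 0x44.
P1: S = E(K, 0x94) = 0x64; 0x8D ⊕ 0x64 = 0xE9.
P2: S = E(K, 0x64) = 0x34; 0x0D ⊕ 0x34 = 0x39.

P0 = 0x44, P1 = 0xE9, P2 = 0x39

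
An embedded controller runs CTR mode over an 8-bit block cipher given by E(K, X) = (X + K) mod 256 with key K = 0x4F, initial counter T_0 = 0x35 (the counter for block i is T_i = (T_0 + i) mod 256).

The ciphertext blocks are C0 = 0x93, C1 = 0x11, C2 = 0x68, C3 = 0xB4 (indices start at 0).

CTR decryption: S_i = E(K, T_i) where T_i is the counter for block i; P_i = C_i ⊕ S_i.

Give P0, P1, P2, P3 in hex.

P0 = 0x17, P1 = 0x94, P2 = 0xEE, P3 = 0x33

P0: T = 0x35, S = E(K, T) = 0x84; 0x93 ⊕ 0x84 = 0x17.
P1: T = 0x36, S = E(K, T) = 0x85; 0x11 ⊕ 0x85 = 0x94.
P2: T = 0x37, S = E(K, T) = 0x86; 0x68 ⊕ 0x86 = 0xEE.
P3: T = 0x38, S = E(K, T) = 0x87; 0xB4 ⊕ 0x87 = 0x33.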